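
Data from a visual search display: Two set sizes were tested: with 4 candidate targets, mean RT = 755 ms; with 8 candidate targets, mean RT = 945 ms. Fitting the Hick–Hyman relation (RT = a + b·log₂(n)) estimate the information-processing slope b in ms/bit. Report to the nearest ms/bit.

190 ms/bit

Slope: b = (945 − 755) / (log₂ 8 − log₂ 4) = 190/1.0000 = 190 ms/bit.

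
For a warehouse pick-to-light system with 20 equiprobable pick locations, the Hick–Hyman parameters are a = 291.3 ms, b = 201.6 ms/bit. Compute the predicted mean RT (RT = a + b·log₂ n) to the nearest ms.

log₂(20) = 4.3219 bits, so RT = 291.3 + 201.6 × 4.3219 ≈ 1162.601 ms.

1163 ms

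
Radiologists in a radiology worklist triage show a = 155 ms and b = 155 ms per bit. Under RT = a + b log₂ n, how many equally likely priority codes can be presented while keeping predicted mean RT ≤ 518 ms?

5

Set 155 + 155·log₂ n ≤ 518 → log₂ n ≤ (518 − 155)/155 = 2.3419.
So n ≤ 2^2.3419 = 5.070; the largest integer n is 5.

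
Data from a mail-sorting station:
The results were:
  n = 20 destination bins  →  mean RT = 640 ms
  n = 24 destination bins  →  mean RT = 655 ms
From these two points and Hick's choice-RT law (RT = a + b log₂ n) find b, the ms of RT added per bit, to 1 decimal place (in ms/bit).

57.0 ms/bit

b = (RT₂ − RT₁)/(log₂ n₂ − log₂ n₁) = (655 − 640)/(4.5850 − 4.3219) = 57.027 ms/bit.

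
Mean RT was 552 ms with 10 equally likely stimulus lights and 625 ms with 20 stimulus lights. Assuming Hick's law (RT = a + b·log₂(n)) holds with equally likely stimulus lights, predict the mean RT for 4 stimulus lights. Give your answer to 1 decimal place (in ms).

Solve the two-equation system in a and b:
  b = (625 − 552) / (log₂ 20 − log₂ 10) = 73 / (4.3219 − 3.3219) = 73.000 ms/bit
  a = 552 − 73.000 × 3.3219 = 309.499 ms
Then RT(4) = 309.499 + 73.000 × log₂ 4 = 309.499 + 73.000 × 2 ≈ 455.499 ms.

455.5 ms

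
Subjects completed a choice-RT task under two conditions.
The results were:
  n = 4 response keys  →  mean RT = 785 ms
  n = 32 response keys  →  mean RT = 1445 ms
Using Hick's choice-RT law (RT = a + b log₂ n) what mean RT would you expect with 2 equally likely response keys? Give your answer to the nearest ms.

Solve the two-equation system in a and b:
  b = (1445 − 785) / (log₂ 32 − log₂ 4) = 660 / (5 − 2) = 220 ms/bit
  a = 785 − 220 × 2 = 345 ms
Then RT(2) = 345 + 220 × log₂ 2 = 345 + 220 × 1 ≈ 565.000 ms.

565 ms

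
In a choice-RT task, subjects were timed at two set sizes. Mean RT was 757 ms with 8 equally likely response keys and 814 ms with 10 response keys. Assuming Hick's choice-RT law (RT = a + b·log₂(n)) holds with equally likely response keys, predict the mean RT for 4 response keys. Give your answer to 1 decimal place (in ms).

RT is linear in log₂ n, so two points fix the line:
  b = (814 − 757) / (log₂ 10 − log₂ 8) = 57 / (3.3219 − 3) = 177.058 ms/bit
  a = 757 − 177.058 × 3 = 225.825 ms
Then RT(4) = 225.825 + 177.058 × log₂ 4 = 225.825 + 177.058 × 2 ≈ 579.942 ms.

579.9 ms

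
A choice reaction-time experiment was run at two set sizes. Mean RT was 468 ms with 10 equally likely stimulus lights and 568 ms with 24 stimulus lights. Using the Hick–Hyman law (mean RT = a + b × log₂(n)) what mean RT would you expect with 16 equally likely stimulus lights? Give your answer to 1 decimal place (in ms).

521.7 ms

Fit slope and intercept:
  b = (568 − 468) / (log₂ 24 − log₂ 10) = 100 / (4.5850 − 3.3219) = 79.174 ms/bit
  a = 468 − 79.174 × 3.3219 = 204.988 ms
Then RT(16) = 204.988 + 79.174 × log₂ 16 = 204.988 + 79.174 × 4 ≈ 521.686 ms.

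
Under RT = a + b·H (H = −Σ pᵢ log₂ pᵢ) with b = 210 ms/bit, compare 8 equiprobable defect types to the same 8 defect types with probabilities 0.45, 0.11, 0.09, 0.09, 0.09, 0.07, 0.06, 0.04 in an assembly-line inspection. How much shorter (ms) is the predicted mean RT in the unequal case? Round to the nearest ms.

104 ms

The RT saving is b·ΔH. Equiprobable H₀ = log₂(8) = 3.0000 bits; with the given probabilities H = 2.5045 bits.
b·(H₀ − H) = 210 × (3.0000 − 2.5045) = 104.06 ms.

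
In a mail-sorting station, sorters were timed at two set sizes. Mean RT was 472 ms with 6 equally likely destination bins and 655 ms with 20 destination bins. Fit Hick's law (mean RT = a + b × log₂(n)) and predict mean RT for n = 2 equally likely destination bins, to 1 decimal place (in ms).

With log₂ n on the abscissa the relation is linear; from the two conditions:
  b = (655 − 472) / (log₂ 20 − log₂ 6) = 183 / (4.3219 − 2.5850) = 105.356 ms/bit
  a = 472 − 105.356 × 2.5850 = 199.658 ms
Then RT(2) = 199.658 + 105.356 × log₂ 2 = 199.658 + 105.356 × 1 ≈ 305.014 ms.

305.0 ms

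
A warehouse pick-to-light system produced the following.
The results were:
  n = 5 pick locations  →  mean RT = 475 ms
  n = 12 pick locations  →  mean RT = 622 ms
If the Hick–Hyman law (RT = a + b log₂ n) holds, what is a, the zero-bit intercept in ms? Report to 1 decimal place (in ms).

204.8 ms

Slope: b = (622 − 475) / (log₂ 12 − log₂ 5) = 147/1.2630 = 116.386 ms/bit.
Intercept: a = 475 − 116.386·log₂(5) = 204.759 ms.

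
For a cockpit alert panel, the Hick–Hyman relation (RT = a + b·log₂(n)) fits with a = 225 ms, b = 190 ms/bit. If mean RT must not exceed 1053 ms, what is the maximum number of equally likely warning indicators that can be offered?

190·log₂ n ≤ 1053 − 225 = 828, giving log₂ n ≤ 4.3579 and n ≤ 20.505. The largest whole number is 20.

20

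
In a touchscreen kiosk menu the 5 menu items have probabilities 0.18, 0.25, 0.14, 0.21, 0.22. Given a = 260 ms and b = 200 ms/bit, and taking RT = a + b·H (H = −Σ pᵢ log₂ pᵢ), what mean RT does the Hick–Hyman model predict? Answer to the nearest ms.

H = 0.18·log₂(1/0.18) + 0.25·log₂(1/0.25) + 0.14·log₂(1/0.14) + 0.21·log₂(1/0.21) + 0.22·log₂(1/0.22) = 2.2958 bits.
RT = 260 + 200 × 2.2958 = 719.16 ms.

719 ms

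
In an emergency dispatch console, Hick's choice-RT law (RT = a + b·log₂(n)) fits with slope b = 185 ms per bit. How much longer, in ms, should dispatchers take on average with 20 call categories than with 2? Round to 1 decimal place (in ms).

Only the slope matters, since a is common to both: ΔRT = b·log₂(n₂/n₁).
log₂(20) − log₂(2) = 4.3219 − 1 = 3.3219.
ΔRT = 185 × 3.3219 = 614.557 ms.

614.6 ms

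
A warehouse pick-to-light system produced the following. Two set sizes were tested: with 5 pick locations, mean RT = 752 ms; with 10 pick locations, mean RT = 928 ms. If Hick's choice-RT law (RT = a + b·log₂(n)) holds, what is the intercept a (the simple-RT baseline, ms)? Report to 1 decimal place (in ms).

343.3 ms

Slope: b = (928 − 752) / (log₂ 10 − log₂ 5) = 176/1.0000 = 176.000 ms/bit.
Intercept: a = 752 − 176.000·log₂(5) = 343.341 ms.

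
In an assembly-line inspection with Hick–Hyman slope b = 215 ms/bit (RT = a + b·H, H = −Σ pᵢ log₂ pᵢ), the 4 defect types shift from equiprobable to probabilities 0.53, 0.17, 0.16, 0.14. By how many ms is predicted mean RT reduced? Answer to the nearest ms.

56 ms

Equiprobable entropy H₀ = log₂ 4 = 2.0000 bits.
Skewed entropy H = −Σ pᵢ log₂ pᵢ = 1.7402 bits.
ΔRT = b·(H₀ − H) = 215 × 0.2598 = 55.87 ms.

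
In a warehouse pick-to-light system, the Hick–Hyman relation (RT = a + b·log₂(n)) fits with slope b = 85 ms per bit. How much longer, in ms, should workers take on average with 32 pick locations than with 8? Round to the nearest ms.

170 ms

The intercept a cancels: ΔRT = b·(log₂ n₂ − log₂ n₁) = b·log₂(n₂/n₁).
log₂(32) − log₂(8) = log₂(32/8) = log₂(4) = 2.
ΔRT = 85 × 2.0000 = 170.000 ms.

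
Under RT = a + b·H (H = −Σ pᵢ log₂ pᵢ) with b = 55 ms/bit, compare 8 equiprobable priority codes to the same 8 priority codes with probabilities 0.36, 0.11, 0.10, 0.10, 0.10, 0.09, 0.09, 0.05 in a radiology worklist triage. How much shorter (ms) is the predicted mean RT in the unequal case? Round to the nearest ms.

15 ms

The RT saving is b·ΔH. Equiprobable H₀ = log₂(8) = 3.0000 bits; with the given probabilities H = 2.7189 bits.
b·(H₀ − H) = 55 × (3.0000 − 2.7189) = 15.46 ms.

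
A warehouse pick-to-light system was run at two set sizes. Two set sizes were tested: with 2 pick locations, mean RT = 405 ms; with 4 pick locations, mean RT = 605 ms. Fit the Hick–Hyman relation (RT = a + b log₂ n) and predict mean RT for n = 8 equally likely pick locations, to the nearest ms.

805 ms

Solve the two-equation system in a and b:
  b = (605 − 405) / (log₂ 4 − log₂ 2) = 200 / (2 − 1) = 200 ms/bit
  a = 405 − 200 × 1 = 205 ms
Then RT(8) = 205 + 200 × log₂ 8 = 205 + 200 × 3 ≈ 805.000 ms.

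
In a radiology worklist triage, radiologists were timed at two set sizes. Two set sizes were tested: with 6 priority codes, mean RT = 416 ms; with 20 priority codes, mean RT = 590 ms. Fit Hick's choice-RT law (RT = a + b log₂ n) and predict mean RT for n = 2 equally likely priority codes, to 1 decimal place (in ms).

257.2 ms

Solve the two-equation system in a and b:
  b = (590 − 416) / (log₂ 20 − log₂ 6) = 174 / (4.3219 − 2.5850) = 100.175 ms/bit
  a = 416 − 100.175 × 2.5850 = 157.052 ms
Then RT(2) = 157.052 + 100.175 × log₂ 2 = 157.052 + 100.175 × 1 ≈ 257.227 ms.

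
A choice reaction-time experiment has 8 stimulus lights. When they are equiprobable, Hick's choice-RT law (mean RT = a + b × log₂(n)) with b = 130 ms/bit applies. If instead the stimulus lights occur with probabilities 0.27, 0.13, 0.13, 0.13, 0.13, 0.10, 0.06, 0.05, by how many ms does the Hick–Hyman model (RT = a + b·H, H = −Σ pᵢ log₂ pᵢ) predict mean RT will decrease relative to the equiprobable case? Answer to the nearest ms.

22 ms

The RT saving is b·ΔH. Equiprobable H₀ = log₂(8) = 3.0000 bits; with the given probabilities H = 2.8324 bits.
b·(H₀ − H) = 130 × (3.0000 − 2.8324) = 21.79 ms.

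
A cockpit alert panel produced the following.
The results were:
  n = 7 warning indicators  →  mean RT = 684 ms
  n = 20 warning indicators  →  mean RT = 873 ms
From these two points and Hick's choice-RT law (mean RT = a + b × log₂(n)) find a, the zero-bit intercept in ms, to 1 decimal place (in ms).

333.7 ms

Slope: b = (873 − 684) / (log₂ 20 − log₂ 7) = 189/1.5146 = 124.788 ms/bit.
a = RT₁ − b·log₂ n₁ = 684 − 124.788 × 2.8074 = 333.677 ms.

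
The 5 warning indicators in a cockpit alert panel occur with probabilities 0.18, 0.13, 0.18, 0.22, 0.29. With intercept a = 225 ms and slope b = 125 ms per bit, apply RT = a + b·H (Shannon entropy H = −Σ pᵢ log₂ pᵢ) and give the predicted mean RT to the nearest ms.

Entropy contributions −pᵢ log₂ pᵢ: 0.4453, 0.3826, 0.4453, 0.4806, 0.5179; sum H = 2.2717 bits.
RT = a + bH = 225 + 125·2.2717 = 508.97 ms.

509 ms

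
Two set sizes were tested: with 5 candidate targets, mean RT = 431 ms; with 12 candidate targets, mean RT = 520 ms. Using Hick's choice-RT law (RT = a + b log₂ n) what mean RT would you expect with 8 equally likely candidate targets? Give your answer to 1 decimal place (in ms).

478.8 ms

Solve the two-equation system in a and b:
  b = (520 − 431) / (log₂ 12 − log₂ 5) = 89 / (3.5850 − 2.3219) = 70.465 ms/bit
  a = 431 − 70.465 × 2.3219 = 267.385 ms
Then RT(8) = 267.385 + 70.465 × log₂ 8 = 267.385 + 70.465 × 3 ≈ 478.780 ms.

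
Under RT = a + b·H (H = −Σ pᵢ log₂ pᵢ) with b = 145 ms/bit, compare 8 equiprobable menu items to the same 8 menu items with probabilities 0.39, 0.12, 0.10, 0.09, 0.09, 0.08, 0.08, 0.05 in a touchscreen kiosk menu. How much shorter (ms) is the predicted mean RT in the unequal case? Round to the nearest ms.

The RT saving is b·ΔH. Equiprobable H₀ = log₂(8) = 3.0000 bits; with the given probabilities H = 2.6535 bits.
b·(H₀ − H) = 145 × (3.0000 − 2.6535) = 50.25 ms.

50 ms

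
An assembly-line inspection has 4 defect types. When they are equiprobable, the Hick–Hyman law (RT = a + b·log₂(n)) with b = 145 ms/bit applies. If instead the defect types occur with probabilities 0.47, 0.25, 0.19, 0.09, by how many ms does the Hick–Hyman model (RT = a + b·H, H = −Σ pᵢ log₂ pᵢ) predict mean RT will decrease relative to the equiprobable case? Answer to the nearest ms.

The RT saving is b·ΔH. Equiprobable H₀ = log₂(4) = 2.0000 bits; with the given probabilities H = 1.7798 bits.
b·(H₀ − H) = 145 × (2.0000 − 1.7798) = 31.92 ms.

32 ms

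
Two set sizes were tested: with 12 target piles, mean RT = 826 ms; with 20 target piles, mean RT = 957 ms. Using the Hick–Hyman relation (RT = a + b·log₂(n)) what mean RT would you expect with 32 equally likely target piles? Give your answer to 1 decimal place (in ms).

RT is linear in log₂ n, so two points fix the line:
  b = (957 − 826) / (log₂ 20 − log₂ 12) = 131 / (4.3219 − 3.5850) = 177.756 ms/bit
  a = 826 − 177.756 × 3.5850 = 188.752 ms
Then RT(32) = 188.752 + 177.756 × log₂ 32 = 188.752 + 177.756 × 5 ≈ 1077.531 ms.

1077.5 ms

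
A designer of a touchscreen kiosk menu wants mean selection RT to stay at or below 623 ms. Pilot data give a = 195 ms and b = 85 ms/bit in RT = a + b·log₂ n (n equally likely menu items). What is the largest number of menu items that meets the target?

32

Information budget: (623 − 195)/85 = 5.0353 bits, so n ≤ 2^5.0353 = 32.793 → at most 32.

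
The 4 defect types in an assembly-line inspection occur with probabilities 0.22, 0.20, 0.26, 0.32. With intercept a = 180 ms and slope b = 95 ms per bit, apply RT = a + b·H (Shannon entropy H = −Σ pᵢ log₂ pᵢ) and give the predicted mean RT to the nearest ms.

H = 0.22·log₂(1/0.22) + 0.20·log₂(1/0.20) + 0.26·log₂(1/0.26) + 0.32·log₂(1/0.32) = 1.9763 bits.
RT = 180 + 95 × 1.9763 = 367.75 ms.

368 ms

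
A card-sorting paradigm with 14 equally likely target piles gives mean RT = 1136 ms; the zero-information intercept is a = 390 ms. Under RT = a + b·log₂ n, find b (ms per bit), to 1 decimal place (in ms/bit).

b = (1136 − 390) / log₂(14) = 746 / 3.8074 = 195.937 ms/bit.

195.9 ms/bit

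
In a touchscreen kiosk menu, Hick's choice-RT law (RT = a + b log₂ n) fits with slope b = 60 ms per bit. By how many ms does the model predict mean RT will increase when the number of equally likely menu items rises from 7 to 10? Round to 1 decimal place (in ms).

30.9 ms

Only the slope matters, since a is common to both: ΔRT = b·log₂(n₂/n₁).
log₂(10) − log₂(7) = 3.3219 − 2.8074 = 0.5146.
ΔRT = 60 × 0.5146 = 30.874 ms.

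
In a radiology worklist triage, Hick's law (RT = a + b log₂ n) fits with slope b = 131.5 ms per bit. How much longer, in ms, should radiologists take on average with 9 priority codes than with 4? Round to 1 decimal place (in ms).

Only the slope matters, since a is common to both: ΔRT = b·log₂(n₂/n₁).
log₂(9) − log₂(4) = 3.1699 − 2 = 1.1699.
ΔRT = 131.5 × 1.1699 = 153.845 ms.

153.8 ms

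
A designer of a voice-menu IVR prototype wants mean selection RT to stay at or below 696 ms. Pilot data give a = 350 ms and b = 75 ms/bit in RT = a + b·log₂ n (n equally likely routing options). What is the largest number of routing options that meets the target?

75·log₂ n ≤ 696 − 350 = 346, giving log₂ n ≤ 4.6133 and n ≤ 24.477. The largest whole number is 24.

24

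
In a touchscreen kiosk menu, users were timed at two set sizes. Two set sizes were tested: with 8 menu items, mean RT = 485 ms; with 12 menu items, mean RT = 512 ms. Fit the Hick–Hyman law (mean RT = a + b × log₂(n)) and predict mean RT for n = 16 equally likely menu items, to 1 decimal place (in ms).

531.2 ms

With log₂ n on the abscissa the relation is linear; from the two conditions:
  b = (512 − 485) / (log₂ 12 − log₂ 8) = 27 / (3.5850 − 3) = 46.157 ms/bit
  a = 485 − 46.157 × 3 = 346.530 ms
Then RT(16) = 346.530 + 46.157 × log₂ 16 = 346.530 + 46.157 × 4 ≈ 531.157 ms.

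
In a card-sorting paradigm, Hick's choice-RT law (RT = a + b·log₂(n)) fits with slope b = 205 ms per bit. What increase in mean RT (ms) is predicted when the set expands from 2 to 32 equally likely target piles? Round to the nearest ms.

820 ms

Only the slope matters, since a is common to both: ΔRT = b·log₂(n₂/n₁).
log₂(32) − log₂(2) = log₂(32/2) = log₂(16) = 4.
ΔRT = 205 × 4.0000 = 820.000 ms.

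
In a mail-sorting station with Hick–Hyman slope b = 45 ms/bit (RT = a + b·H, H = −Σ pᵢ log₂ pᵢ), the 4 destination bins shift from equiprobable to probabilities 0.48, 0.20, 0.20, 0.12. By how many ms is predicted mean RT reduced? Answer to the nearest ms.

9 ms

The RT saving is b·ΔH. Equiprobable H₀ = log₂(4) = 2.0000 bits; with the given probabilities H = 1.8041 bits.
b·(H₀ − H) = 45 × (2.0000 − 1.8041) = 8.82 ms.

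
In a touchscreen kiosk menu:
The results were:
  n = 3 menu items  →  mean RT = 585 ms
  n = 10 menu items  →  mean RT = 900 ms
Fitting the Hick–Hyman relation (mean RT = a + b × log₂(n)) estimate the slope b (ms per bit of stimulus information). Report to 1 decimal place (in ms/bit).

181.4 ms/bit

b = (RT₂ − RT₁)/(log₂ n₂ − log₂ n₁) = (900 − 585)/(3.3219 − 1.5850) = 181.351 ms/bit.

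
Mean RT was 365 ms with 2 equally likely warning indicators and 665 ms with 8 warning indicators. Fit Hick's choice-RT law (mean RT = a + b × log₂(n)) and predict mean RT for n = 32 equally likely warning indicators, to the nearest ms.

965 ms

Fit slope and intercept:
  b = (665 − 365) / (log₂ 8 − log₂ 2) = 300 / (3 − 1) = 150 ms/bit
  a = 365 − 150 × 1 = 215 ms
Then RT(32) = 215 + 150 × log₂ 32 = 215 + 150 × 5 ≈ 965.000 ms.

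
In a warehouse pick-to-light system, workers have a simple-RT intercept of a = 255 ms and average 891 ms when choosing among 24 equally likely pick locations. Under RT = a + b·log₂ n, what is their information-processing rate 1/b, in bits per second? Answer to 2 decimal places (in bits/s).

7.21 bits/s

b = (891 − 255)/log₂ 24 = 636/4.5850 = 138.714 ms per bit = 0.13871 s/bit; the reciprocal is 7.209 bits/s.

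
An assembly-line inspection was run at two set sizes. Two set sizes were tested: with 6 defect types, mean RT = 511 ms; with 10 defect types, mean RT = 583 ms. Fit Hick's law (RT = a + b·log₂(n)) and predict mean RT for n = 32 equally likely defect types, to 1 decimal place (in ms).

746.9 ms

RT is linear in log₂ n, so two points fix the line:
  b = (583 − 511) / (log₂ 10 − log₂ 6) = 72 / (3.3219 − 2.5850) = 97.698 ms/bit
  a = 511 − 97.698 × 2.5850 = 258.455 ms
Then RT(32) = 258.455 + 97.698 × log₂ 32 = 258.455 + 97.698 × 5 ≈ 746.944 ms.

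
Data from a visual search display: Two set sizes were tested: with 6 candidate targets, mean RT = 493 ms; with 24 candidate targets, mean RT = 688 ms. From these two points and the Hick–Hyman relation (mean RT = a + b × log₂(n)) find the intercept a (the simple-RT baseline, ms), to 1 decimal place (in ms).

Slope: b = (688 − 493) / (log₂ 24 − log₂ 6) = 195/2.0000 = 97.500 ms/bit.
a = RT₁ − b·log₂ n₁ = 493 − 97.500 × 2.5850 = 240.966 ms.

241.0 ms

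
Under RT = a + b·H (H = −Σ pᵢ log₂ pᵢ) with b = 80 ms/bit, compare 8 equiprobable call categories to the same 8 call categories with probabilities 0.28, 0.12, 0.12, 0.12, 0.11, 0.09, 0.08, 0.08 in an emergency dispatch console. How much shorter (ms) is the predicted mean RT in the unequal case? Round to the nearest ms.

Equiprobable entropy H₀ = log₂ 8 = 3.0000 bits.
Skewed entropy H = −Σ pᵢ log₂ pᵢ = 2.8614 bits.
ΔRT = b·(H₀ − H) = 80 × 0.1386 = 11.09 ms.

11 ms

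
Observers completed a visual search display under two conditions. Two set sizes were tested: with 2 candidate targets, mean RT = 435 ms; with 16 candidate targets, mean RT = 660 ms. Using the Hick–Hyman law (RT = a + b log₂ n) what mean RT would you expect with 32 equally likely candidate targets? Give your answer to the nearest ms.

735 ms

Solve the two-equation system in a and b:
  b = (660 − 435) / (log₂ 16 − log₂ 2) = 225 / (4 − 1) = 75 ms/bit
  a = 435 − 75 × 1 = 360 ms
Then RT(32) = 360 + 75 × log₂ 32 = 360 + 75 × 5 ≈ 735.000 ms.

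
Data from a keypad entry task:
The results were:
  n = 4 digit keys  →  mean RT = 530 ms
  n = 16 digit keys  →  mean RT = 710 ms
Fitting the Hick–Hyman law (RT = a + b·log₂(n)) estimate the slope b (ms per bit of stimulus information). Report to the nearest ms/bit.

Slope: b = (710 − 530) / (log₂ 16 − log₂ 4) = 180/2.0000 = 90 ms/bit.

90 ms/bit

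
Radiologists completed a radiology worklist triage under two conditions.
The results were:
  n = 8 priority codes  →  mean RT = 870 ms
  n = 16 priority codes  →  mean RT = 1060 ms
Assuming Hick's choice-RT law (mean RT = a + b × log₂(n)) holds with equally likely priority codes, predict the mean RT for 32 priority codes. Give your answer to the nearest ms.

1250 ms

Solve the two-equation system in a and b:
  b = (1060 − 870) / (log₂ 16 − log₂ 8) = 190 / (4 − 3) = 190 ms/bit
  a = 870 − 190 × 3 = 300 ms
Then RT(32) = 300 + 190 × log₂ 32 = 300 + 190 × 5 ≈ 1250.000 ms.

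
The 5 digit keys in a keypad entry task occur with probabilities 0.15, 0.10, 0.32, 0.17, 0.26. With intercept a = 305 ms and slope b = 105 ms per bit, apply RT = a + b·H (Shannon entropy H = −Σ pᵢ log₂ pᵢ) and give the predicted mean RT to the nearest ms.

H = 0.15·log₂(1/0.15) + 0.10·log₂(1/0.10) + 0.32·log₂(1/0.32) + 0.17·log₂(1/0.17) + 0.26·log₂(1/0.26) = 2.2086 bits.
RT = 305 + 105 × 2.2086 = 536.91 ms.

537 ms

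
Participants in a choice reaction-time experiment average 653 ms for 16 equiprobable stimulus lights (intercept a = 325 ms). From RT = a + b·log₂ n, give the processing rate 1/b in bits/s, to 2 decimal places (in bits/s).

12.20 bits/s

Choice component = 653 − 325 = 328 ms over log₂(16) = 4 bits.
b = 328 / 4 = 82.000 ms/bit, so 1/b = 12.195 bits/s.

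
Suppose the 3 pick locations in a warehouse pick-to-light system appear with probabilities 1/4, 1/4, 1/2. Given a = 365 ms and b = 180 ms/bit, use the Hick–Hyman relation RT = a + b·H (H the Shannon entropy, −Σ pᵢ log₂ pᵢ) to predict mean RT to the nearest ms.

635 ms

H = −Σ pᵢ log₂ pᵢ = 0.25·2 + 0.25·2 + 0.5·1 = 1.500 bits.
RT = 365 + 180 × 1.500 = 635.00 ms.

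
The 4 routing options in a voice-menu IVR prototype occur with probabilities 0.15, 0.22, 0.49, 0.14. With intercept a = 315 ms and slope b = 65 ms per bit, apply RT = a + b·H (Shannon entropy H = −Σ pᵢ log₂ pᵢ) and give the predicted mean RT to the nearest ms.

H = 0.15·log₂(1/0.15) + 0.22·log₂(1/0.22) + 0.49·log₂(1/0.49) + 0.14·log₂(1/0.14) = 1.7925 bits.
RT = 315 + 65 × 1.7925 = 431.51 ms.

432 ms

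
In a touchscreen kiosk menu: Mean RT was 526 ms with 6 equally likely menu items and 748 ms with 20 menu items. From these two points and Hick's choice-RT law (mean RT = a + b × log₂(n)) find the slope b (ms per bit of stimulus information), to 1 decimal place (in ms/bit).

b = (RT₂ − RT₁)/(log₂ n₂ − log₂ n₁) = (748 − 526)/(4.3219 − 2.5850) = 127.809 ms/bit.

127.8 ms/bit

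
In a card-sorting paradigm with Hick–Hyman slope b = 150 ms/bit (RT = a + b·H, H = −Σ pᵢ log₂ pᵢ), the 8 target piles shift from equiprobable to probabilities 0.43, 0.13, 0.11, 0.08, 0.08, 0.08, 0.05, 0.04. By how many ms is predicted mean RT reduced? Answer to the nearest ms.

The RT saving is b·ΔH. Equiprobable H₀ = log₂(8) = 3.0000 bits; with the given probabilities H = 2.5329 bits.
b·(H₀ − H) = 150 × (3.0000 − 2.5329) = 70.07 ms.

70 ms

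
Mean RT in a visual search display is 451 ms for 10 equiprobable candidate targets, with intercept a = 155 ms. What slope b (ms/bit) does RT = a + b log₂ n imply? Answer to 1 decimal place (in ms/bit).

b = (451 − 155) / log₂(10) = 296 / 3.3219 = 89.105 ms/bit.

89.1 ms/bit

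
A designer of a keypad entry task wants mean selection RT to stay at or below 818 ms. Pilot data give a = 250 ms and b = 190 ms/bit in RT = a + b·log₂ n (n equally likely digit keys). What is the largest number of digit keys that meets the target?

7

Set 250 + 190·log₂ n ≤ 818 → log₂ n ≤ (818 − 250)/190 = 2.9895.
So n ≤ 2^2.9895 = 7.942; the largest integer n is 7.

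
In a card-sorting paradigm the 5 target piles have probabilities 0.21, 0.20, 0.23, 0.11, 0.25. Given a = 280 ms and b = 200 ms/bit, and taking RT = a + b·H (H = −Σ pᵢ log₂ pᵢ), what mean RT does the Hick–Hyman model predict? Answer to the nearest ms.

Entropy contributions −pᵢ log₂ pᵢ: 0.4728, 0.4644, 0.4877, 0.3503, 0.5000; sum H = 2.2752 bits.
RT = a + bH = 280 + 200·2.2752 = 735.03 ms.

735 ms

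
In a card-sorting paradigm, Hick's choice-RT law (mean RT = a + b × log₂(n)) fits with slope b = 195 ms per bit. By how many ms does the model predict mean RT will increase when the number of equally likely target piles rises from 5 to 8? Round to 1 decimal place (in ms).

The intercept a cancels: ΔRT = b·(log₂ n₂ − log₂ n₁) = b·log₂(n₂/n₁).
log₂(8) − log₂(5) = 3 − 2.3219 = 0.6781.
ΔRT = 195 × 0.6781 = 132.224 ms.

132.2 ms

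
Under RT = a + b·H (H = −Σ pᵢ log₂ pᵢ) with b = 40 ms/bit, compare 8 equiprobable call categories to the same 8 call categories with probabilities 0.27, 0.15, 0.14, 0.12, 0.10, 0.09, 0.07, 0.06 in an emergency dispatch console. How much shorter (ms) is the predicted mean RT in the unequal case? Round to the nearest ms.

Equiprobable entropy H₀ = log₂ 8 = 3.0000 bits.
Skewed entropy H = −Σ pᵢ log₂ pᵢ = 2.8417 bits.
ΔRT = b·(H₀ − H) = 40 × 0.1583 = 6.33 ms.

6 ms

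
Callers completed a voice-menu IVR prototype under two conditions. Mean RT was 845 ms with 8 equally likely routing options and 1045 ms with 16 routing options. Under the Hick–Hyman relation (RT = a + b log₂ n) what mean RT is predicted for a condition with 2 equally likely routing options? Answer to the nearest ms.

445 ms

Solve the two-equation system in a and b:
  b = (1045 − 845) / (log₂ 16 − log₂ 8) = 200 / (4 − 3) = 200 ms/bit
  a = 845 − 200 × 3 = 245 ms
Then RT(2) = 245 + 200 × log₂ 2 = 245 + 200 × 1 ≈ 445.000 ms.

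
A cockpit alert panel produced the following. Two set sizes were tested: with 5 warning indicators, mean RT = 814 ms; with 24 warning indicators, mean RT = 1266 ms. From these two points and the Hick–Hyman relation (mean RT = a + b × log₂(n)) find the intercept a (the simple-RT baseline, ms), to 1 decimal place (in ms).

350.2 ms

Slope: b = (1266 − 814) / (log₂ 24 − log₂ 5) = 452/2.2630 = 199.732 ms/bit.
a = RT₁ − b·log₂ n₁ = 814 − 199.732 × 2.3219 = 350.237 ms.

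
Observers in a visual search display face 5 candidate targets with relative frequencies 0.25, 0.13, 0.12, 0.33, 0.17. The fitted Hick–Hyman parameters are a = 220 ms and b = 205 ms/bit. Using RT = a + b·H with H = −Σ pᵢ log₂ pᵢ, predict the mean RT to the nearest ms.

Entropy contributions −pᵢ log₂ pᵢ: 0.5000, 0.3826, 0.3671, 0.5278, 0.4346; sum H = 2.2121 bits.
RT = a + bH = 220 + 205·2.2121 = 673.48 ms.

673 ms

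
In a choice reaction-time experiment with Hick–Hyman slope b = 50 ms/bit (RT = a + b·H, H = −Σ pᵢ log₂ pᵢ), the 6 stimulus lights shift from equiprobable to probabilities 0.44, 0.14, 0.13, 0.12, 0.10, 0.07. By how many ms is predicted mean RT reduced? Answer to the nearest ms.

16 ms

Equiprobable entropy H₀ = log₂ 6 = 2.5850 bits.
Skewed entropy H = −Σ pᵢ log₂ pᵢ = 2.2687 bits.
ΔRT = b·(H₀ − H) = 50 × 0.3162 = 15.81 ms.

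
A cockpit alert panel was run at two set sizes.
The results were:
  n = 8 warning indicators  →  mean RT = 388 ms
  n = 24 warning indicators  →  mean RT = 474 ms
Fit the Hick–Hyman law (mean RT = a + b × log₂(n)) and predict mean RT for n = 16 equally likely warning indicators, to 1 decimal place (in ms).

442.3 ms

Solve the two-equation system in a and b:
  b = (474 − 388) / (log₂ 24 − log₂ 8) = 86 / (4.5850 − 3) = 54.260 ms/bit
  a = 388 − 54.260 × 3 = 225.220 ms
Then RT(16) = 225.220 + 54.260 × log₂ 16 = 225.220 + 54.260 × 4 ≈ 442.260 ms.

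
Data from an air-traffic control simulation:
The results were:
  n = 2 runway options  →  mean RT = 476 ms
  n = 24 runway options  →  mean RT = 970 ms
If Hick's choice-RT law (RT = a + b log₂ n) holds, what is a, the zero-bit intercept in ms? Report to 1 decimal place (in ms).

338.2 ms

b = (RT₂ − RT₁)/(log₂ n₂ − log₂ n₁) = (970 − 476)/(4.5850 − 1) = 137.798 ms/bit.
Intercept: a = 476 − 137.798·log₂(2) = 338.202 ms.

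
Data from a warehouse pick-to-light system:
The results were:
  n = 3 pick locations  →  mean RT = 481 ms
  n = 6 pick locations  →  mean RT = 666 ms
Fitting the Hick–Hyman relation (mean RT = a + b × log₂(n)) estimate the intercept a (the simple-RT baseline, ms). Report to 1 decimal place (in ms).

Slope: b = (666 − 481) / (log₂ 6 − log₂ 3) = 185/1.0000 = 185.000 ms/bit.
Intercept: a = 481 − 185.000·log₂(3) = 187.782 ms.

187.8 ms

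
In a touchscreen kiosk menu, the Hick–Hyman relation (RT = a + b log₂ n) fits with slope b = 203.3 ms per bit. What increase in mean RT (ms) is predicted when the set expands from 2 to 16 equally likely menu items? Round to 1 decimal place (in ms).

ΔRT = (a + b log₂ n₂) − (a + b log₂ n₁) = b·(log₂ n₂ − log₂ n₁).
log₂(16) − log₂(2) = log₂(16/2) = log₂(8) = 3.
ΔRT = 203.3 × 3.0000 = 609.900 ms.

609.9 ms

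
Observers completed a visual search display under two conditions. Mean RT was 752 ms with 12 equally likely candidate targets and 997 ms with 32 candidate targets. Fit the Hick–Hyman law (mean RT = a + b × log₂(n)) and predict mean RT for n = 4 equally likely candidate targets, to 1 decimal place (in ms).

Fit slope and intercept:
  b = (997 − 752) / (log₂ 32 − log₂ 12) = 245 / (5 − 3.5850) = 173.140 ms/bit
  a = 752 − 173.140 × 3.5850 = 131.299 ms
Then RT(4) = 131.299 + 173.140 × log₂ 4 = 131.299 + 173.140 × 2 ≈ 477.579 ms.

477.6 ms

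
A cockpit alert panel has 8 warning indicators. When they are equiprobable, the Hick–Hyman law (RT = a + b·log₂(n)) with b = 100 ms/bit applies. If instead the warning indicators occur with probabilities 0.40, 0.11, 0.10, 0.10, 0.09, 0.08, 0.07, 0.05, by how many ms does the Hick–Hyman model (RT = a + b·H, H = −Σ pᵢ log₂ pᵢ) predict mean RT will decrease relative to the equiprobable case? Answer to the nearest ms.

Equiprobable entropy H₀ = log₂ 8 = 3.0000 bits.
Skewed entropy H = −Σ pᵢ log₂ pᵢ = 2.6323 bits.
ΔRT = b·(H₀ − H) = 100 × 0.3677 = 36.77 ms.

37 ms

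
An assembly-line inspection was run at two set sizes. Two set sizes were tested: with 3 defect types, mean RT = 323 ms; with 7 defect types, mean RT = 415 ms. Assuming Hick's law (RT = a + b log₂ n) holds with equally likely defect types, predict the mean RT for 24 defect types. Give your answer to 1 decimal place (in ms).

548.8 ms

RT is linear in log₂ n, so two points fix the line:
  b = (415 − 323) / (log₂ 7 − log₂ 3) = 92 / (2.8074 − 1.5850) = 75.262 ms/bit
  a = 323 − 75.262 × 1.5850 = 203.712 ms
Then RT(24) = 203.712 + 75.262 × log₂ 24 = 203.712 + 75.262 × 4.5850 ≈ 548.787 ms.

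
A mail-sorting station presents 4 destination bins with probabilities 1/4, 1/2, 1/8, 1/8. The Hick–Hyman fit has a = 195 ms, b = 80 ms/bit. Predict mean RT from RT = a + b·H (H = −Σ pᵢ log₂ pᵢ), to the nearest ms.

335 ms

H = −Σ pᵢ log₂ pᵢ = 0.25·2 + 0.5·1 + 0.125·3 + 0.125·3 = 1.750 bits.
RT = 195 + 80 × 1.750 = 335.00 ms.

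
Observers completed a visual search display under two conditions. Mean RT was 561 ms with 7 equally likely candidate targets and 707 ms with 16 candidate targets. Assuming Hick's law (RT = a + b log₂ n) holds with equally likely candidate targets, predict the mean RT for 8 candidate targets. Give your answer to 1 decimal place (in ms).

584.6 ms

Fit slope and intercept:
  b = (707 − 561) / (log₂ 16 − log₂ 7) = 146 / (4 − 2.8074) = 122.417 ms/bit
  a = 561 − 122.417 × 2.8074 = 217.332 ms
Then RT(8) = 217.332 + 122.417 × log₂ 8 = 217.332 + 122.417 × 3 ≈ 584.583 ms.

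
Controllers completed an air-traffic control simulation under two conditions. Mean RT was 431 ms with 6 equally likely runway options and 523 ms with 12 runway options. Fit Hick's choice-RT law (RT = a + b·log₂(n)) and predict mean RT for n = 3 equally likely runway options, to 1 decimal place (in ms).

339.0 ms

RT is linear in log₂ n, so two points fix the line:
  b = (523 − 431) / (log₂ 12 − log₂ 6) = 92 / (3.5850 − 2.5850) = 92.000 ms/bit
  a = 431 − 92.000 × 2.5850 = 193.183 ms
Then RT(3) = 193.183 + 92.000 × log₂ 3 = 193.183 + 92.000 × 1.5850 ≈ 339.000 ms.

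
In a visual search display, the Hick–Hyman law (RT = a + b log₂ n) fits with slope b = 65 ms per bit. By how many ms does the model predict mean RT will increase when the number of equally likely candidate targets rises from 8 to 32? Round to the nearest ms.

130 ms

ΔRT = (a + b log₂ n₂) − (a + b log₂ n₁) = b·(log₂ n₂ − log₂ n₁).
log₂(32) − log₂(8) = log₂(32/8) = log₂(4) = 2.
ΔRT = 65 × 2.0000 = 130.000 ms.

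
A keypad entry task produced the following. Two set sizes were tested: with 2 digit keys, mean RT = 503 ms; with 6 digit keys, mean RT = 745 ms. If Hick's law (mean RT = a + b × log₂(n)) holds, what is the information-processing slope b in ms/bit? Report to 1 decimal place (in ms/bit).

The slope on a log₂ axis is (745 − 503) / (2.5850 − 1) = 152.685 ms/bit.

152.7 ms/bit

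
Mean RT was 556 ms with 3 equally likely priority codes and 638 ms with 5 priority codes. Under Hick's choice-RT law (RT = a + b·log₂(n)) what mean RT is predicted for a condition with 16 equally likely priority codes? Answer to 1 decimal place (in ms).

824.7 ms

Solve the two-equation system in a and b:
  b = (638 − 556) / (log₂ 5 − log₂ 3) = 82 / (2.3219 − 1.5850) = 111.267 ms/bit
  a = 556 − 111.267 × 1.5850 = 379.646 ms
Then RT(16) = 379.646 + 111.267 × log₂ 16 = 379.646 + 111.267 × 4 ≈ 824.714 ms.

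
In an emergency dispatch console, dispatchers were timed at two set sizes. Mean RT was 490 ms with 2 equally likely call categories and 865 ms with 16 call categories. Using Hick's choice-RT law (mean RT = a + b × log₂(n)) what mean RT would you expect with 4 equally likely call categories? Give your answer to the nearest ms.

Fit slope and intercept:
  b = (865 − 490) / (log₂ 16 − log₂ 2) = 375 / (4 − 1) = 125 ms/bit
  a = 490 − 125 × 1 = 365 ms
Then RT(4) = 365 + 125 × log₂ 4 = 365 + 125 × 2 ≈ 615.000 ms.

615 ms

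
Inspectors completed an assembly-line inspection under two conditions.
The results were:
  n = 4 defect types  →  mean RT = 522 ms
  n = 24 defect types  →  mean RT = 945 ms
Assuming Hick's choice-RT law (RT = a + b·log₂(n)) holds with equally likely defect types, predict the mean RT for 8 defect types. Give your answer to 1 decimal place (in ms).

With log₂ n on the abscissa the relation is linear; from the two conditions:
  b = (945 − 522) / (log₂ 24 − log₂ 4) = 423 / (4.5850 − 2) = 163.639 ms/bit
  a = 522 − 163.639 × 2 = 194.723 ms
Then RT(8) = 194.723 + 163.639 × log₂ 8 = 194.723 + 163.639 × 3 ≈ 685.639 ms.

685.6 ms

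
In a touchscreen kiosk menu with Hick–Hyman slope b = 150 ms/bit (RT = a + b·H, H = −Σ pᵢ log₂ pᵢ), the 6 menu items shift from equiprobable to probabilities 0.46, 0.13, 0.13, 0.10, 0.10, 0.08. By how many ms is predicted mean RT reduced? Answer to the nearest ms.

The RT saving is b·ΔH. Equiprobable H₀ = log₂(6) = 2.5850 bits; with the given probabilities H = 2.2365 bits.
b·(H₀ − H) = 150 × (2.5850 − 2.2365) = 52.27 ms.

52 ms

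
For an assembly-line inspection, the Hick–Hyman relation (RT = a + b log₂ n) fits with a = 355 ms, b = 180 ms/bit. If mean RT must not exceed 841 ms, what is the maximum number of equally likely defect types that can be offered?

6

Set 355 + 180·log₂ n ≤ 841 → log₂ n ≤ (841 − 355)/180 = 2.7000.
So n ≤ 2^2.7000 = 6.498; the largest integer n is 6.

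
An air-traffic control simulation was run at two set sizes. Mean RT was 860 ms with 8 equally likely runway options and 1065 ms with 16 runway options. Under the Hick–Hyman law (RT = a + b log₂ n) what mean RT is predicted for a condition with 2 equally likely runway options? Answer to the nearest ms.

With log₂ n on the abscissa the relation is linear; from the two conditions:
  b = (1065 − 860) / (log₂ 16 − log₂ 8) = 205 / (4 − 3) = 205 ms/bit
  a = 860 − 205 × 3 = 245 ms
Then RT(2) = 245 + 205 × log₂ 2 = 245 + 205 × 1 ≈ 450.000 ms.

450 ms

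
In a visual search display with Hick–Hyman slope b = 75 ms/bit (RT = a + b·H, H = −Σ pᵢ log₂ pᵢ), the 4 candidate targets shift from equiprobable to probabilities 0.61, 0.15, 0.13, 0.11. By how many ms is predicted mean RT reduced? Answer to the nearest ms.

The RT saving is b·ΔH. Equiprobable H₀ = log₂(4) = 2.0000 bits; with the given probabilities H = 1.5785 bits.
b·(H₀ − H) = 75 × (2.0000 − 1.5785) = 31.61 ms.

32 ms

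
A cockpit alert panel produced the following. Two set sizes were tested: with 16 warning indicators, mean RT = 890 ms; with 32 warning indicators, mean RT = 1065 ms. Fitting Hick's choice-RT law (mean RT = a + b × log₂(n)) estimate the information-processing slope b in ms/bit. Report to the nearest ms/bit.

Slope: b = (1065 − 890) / (log₂ 32 − log₂ 16) = 175/1.0000 = 175 ms/bit.

175 ms/bit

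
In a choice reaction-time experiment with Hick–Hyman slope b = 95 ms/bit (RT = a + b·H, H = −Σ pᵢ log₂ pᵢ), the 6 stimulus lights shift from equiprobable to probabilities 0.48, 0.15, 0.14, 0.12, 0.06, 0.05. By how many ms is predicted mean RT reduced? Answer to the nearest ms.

The RT saving is b·ΔH. Equiprobable H₀ = log₂(6) = 2.5850 bits; with the given probabilities H = 2.1426 bits.
b·(H₀ − H) = 95 × (2.5850 − 2.1426) = 42.02 ms.

42 ms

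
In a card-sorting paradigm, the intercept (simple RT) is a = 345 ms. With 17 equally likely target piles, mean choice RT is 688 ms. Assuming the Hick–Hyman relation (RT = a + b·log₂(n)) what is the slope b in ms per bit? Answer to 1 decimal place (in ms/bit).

83.9 ms/bit

log₂(17) = 4.0875 bits.
b = (RT − a)/log₂ n = (688 − 345) / 4.0875 = 83.915 ms/bit.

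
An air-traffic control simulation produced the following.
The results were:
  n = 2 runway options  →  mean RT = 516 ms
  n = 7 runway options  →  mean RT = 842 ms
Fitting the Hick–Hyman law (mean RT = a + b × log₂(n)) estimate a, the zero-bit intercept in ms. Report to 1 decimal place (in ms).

335.6 ms

b = (RT₂ − RT₁)/(log₂ n₂ − log₂ n₁) = (842 − 516)/(2.8074 − 1) = 180.374 ms/bit.
Intercept: a = 516 − 180.374·log₂(2) = 335.626 ms.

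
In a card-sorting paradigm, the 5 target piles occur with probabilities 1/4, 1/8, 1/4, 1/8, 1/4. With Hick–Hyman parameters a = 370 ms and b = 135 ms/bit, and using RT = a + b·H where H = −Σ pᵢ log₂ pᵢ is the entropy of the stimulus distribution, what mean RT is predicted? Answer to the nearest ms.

674 ms

H = −Σ pᵢ log₂ pᵢ = 0.25·2 + 0.125·3 + 0.25·2 + 0.125·3 + 0.25·2 = 2.250 bits.
RT = 370 + 135 × 2.250 = 673.75 ms.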